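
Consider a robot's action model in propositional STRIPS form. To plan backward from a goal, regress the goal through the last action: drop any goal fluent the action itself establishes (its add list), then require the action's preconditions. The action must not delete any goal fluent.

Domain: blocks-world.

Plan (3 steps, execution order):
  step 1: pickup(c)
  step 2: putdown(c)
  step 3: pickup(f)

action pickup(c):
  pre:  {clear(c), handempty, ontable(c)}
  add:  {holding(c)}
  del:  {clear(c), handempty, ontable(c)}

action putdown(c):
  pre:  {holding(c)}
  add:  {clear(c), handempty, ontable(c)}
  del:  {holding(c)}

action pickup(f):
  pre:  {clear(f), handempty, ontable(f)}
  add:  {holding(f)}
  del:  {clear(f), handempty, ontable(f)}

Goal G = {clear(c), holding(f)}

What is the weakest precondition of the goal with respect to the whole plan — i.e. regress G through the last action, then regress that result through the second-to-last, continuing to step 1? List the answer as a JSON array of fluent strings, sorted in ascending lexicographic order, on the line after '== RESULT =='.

Regress step by step:
  through step 3 (pickup(f)): drop {holding(f)}, keep {clear(c)}, require {clear(f), handempty, ontable(f)}
    → {clear(c), clear(f), handempty, ontable(f)}
  through step 2 (putdown(c)): drop {clear(c), handempty}, keep {clear(f), ontable(f)}, require {holding(c)}
    → {clear(f), holding(c), ontable(f)}
  through step 1 (pickup(c)): drop {holding(c)}, keep {clear(f), ontable(f)}, require {clear(c), handempty, ontable(c)}
    → {clear(c), clear(f), handempty, ontable(c), ontable(f)}

== RESULT ==
["clear(c)", "clear(f)", "handempty", "ontable(c)", "ontable(f)"]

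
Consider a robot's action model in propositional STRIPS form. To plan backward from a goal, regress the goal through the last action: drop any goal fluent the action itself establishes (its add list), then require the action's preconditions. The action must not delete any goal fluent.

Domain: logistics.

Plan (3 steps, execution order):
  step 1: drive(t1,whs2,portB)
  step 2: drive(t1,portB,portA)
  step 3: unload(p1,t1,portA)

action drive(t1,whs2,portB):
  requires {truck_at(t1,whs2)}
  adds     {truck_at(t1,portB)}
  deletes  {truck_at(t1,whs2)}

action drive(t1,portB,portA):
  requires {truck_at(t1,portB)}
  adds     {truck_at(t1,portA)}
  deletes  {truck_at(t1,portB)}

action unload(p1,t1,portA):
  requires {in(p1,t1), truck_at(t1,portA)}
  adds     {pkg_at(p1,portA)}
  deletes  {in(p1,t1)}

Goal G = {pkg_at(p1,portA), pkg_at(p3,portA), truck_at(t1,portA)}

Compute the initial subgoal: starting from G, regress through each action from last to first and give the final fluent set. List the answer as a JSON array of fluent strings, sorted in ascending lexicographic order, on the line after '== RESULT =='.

Work backward from the goal:
  through step 3 (unload(p1,t1,portA)): drop {pkg_at(p1,portA)}, keep {pkg_at(p3,portA), truck_at(t1,portA)}, require {in(p1,t1), truck_at(t1,portA)}
    → {in(p1,t1), pkg_at(p3,portA), truck_at(t1,portA)}
  through step 2 (drive(t1,portB,portA)): drop {truck_at(t1,portA)}, keep {in(p1,t1), pkg_at(p3,portA)}, require {truck_at(t1,portB)}
    → {in(p1,t1), pkg_at(p3,portA), truck_at(t1,portB)}
  through step 1 (drive(t1,whs2,portB)): drop {truck_at(t1,portB)}, keep {in(p1,t1), pkg_at(p3,portA)}, require {truck_at(t1,whs2)}
    → {in(p1,t1), pkg_at(p3,portA), truck_at(t1,whs2)}

== RESULT ==
["in(p1,t1)", "pkg_at(p3,portA)", "truck_at(t1,whs2)"]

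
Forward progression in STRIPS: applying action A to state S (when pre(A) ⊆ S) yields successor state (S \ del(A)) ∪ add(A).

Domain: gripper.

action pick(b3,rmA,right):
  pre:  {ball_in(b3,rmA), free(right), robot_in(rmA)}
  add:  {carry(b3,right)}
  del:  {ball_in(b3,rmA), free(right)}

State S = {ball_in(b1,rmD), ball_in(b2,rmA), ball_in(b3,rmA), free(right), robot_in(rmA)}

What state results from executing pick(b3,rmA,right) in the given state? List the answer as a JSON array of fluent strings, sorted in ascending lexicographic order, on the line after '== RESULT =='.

Compute (S \ del) ∪ add:
  pre ⊆ S: {ball_in(b3,rmA), free(right), robot_in(rmA)} ⊆ S  — applicable
  S \ del = {ball_in(b1,rmD), ball_in(b2,rmA), robot_in(rmA)}
  ∪ add   = {ball_in(b1,rmD), ball_in(b2,rmA), carry(b3,right), robot_in(rmA)}

== RESULT ==
["ball_in(b1,rmD)", "ball_in(b2,rmA)", "carry(b3,right)", "robot_in(rmA)"]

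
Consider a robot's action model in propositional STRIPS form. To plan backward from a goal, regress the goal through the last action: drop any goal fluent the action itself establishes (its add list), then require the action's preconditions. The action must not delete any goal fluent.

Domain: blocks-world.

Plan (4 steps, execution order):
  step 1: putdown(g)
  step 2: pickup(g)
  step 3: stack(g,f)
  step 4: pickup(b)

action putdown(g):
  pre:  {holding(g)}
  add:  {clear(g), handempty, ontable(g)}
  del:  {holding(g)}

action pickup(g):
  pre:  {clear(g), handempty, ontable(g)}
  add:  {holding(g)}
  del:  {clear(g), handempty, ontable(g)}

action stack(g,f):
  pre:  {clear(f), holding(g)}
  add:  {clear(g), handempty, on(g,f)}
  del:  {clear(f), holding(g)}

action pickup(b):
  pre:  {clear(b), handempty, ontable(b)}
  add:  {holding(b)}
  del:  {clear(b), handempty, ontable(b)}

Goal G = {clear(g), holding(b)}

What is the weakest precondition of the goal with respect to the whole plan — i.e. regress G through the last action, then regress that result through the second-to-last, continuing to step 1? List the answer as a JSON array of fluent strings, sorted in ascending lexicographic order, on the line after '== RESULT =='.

Regress step by step:
  through step 4 (pickup(b)): drop {holding(b)}, keep {clear(g)}, require {clear(b), handempty, ontable(b)}
    → {clear(b), clear(g), handempty, ontable(b)}
  through step 3 (stack(g,f)): drop {clear(g), handempty}, keep {clear(b), ontable(b)}, require {clear(f), holding(g)}
    → {clear(b), clear(f), holding(g), ontable(b)}
  through step 2 (pickup(g)): drop {holding(g)}, keep {clear(b), clear(f), ontable(b)}, require {clear(g), handempty, ontable(g)}
    → {clear(b), clear(f), clear(g), handempty, ontable(b), ontable(g)}
  through step 1 (putdown(g)): drop {clear(g), handempty, ontable(g)}, keep {clear(b), clear(f), ontable(b)}, require {holding(g)}
    → {clear(b), clear(f), holding(g), ontable(b)}

== RESULT ==
["clear(b)", "clear(f)", "holding(g)", "ontable(b)"]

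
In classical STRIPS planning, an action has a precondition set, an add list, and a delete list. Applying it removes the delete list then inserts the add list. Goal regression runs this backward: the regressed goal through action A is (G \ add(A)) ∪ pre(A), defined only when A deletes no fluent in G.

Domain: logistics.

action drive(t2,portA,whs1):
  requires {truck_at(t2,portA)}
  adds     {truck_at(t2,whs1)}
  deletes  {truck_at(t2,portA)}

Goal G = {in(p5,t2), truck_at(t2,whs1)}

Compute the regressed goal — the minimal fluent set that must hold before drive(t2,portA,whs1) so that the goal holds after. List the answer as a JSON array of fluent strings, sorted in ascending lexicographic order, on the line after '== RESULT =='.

Compute (G \ add) ∪ pre:
  G ∩ del = {}  (empty — regression defined)
  G \ add = {in(p5,t2), truck_at(t2,whs1)} \ {truck_at(t2,whs1)} = {in(p5,t2)}
  ∪ pre   = {in(p5,t2)} ∪ {truck_at(t2,portA)}
          = {in(p5,t2), truck_at(t2,portA)}

== RESULT ==
["in(p5,t2)", "truck_at(t2,portA)"]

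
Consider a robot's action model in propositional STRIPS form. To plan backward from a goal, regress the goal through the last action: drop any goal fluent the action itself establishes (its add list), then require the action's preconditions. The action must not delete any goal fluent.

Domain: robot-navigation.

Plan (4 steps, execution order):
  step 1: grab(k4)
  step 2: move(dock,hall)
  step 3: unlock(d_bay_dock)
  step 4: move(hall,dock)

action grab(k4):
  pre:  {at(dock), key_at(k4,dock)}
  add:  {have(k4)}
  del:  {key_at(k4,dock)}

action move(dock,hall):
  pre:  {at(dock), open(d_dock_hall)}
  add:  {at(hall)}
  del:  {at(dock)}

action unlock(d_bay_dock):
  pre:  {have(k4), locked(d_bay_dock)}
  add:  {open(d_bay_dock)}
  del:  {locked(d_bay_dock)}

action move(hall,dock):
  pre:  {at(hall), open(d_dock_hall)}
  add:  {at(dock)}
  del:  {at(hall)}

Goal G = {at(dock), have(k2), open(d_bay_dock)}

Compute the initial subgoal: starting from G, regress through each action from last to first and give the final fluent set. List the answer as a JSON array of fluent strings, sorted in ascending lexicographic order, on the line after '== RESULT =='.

Regress step by step:
  through step 4 (move(hall,dock)): drop {at(dock)}, keep {have(k2), open(d_bay_dock)}, require {at(hall), open(d_dock_hall)}
    → {at(hall), have(k2), open(d_bay_dock), open(d_dock_hall)}
  through step 3 (unlock(d_bay_dock)): drop {open(d_bay_dock)}, keep {at(hall), have(k2), open(d_dock_hall)}, require {have(k4), locked(d_bay_dock)}
    → {at(hall), have(k2), have(k4), locked(d_bay_dock), open(d_dock_hall)}
  through step 2 (move(dock,hall)): drop {at(hall)}, keep {have(k2), have(k4), locked(d_bay_dock), open(d_dock_hall)}, require {at(dock), open(d_dock_hall)}
    → {at(dock), have(k2), have(k4), locked(d_bay_dock), open(d_dock_hall)}
  through step 1 (grab(k4)): drop {have(k4)}, keep {at(dock), have(k2), locked(d_bay_dock), open(d_dock_hall)}, require {at(dock), key_at(k4,dock)}
    → {at(dock), have(k2), key_at(k4,dock), locked(d_bay_dock), open(d_dock_hall)}

== RESULT ==
["at(dock)", "have(k2)", "key_at(k4,dock)", "locked(d_bay_dock)", "open(d_dock_hall)"]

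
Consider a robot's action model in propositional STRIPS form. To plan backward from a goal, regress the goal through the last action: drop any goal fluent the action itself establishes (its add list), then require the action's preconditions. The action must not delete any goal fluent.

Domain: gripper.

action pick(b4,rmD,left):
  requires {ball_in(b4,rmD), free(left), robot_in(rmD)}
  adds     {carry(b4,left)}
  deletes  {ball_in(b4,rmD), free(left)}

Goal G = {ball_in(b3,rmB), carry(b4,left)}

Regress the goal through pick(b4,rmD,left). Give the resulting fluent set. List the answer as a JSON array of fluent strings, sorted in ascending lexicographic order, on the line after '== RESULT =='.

Regress:
  G ∩ del = {}  (empty — regression defined)
  G \ add = {ball_in(b3,rmB), carry(b4,left)} \ {carry(b4,left)} = {ball_in(b3,rmB)}
  ∪ pre   = {ball_in(b3,rmB)} ∪ {ball_in(b4,rmD), free(left), robot_in(rmD)}
          = {ball_in(b3,rmB), ball_in(b4,rmD), free(left), robot_in(rmD)}

== RESULT ==
["ball_in(b3,rmB)", "ball_in(b4,rmD)", "free(left)", "robot_in(rmD)"]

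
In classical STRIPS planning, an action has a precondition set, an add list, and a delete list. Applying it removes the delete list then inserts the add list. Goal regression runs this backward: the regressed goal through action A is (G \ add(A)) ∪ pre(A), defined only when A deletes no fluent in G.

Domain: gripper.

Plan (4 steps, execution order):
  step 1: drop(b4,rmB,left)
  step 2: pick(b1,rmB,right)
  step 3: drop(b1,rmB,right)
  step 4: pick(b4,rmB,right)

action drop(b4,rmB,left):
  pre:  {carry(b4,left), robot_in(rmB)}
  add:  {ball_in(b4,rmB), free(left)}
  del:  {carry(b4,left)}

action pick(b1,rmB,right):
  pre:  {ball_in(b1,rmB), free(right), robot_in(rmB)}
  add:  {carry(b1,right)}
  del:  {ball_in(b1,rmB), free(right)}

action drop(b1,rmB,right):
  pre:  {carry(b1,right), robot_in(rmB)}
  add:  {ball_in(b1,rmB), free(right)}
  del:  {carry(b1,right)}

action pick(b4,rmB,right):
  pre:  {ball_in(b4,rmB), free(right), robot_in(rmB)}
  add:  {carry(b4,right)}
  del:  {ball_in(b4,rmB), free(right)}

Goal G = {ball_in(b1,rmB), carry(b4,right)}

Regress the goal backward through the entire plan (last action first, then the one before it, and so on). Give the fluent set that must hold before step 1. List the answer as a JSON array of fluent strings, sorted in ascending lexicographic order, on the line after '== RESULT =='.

Regress step by step:
  through step 4 (pick(b4,rmB,right)): drop {carry(b4,right)}, keep {ball_in(b1,rmB)}, require {ball_in(b4,rmB), free(right), robot_in(rmB)}
    → {ball_in(b1,rmB), ball_in(b4,rmB), free(right), robot_in(rmB)}
  through step 3 (drop(b1,rmB,right)): drop {ball_in(b1,rmB), free(right)}, keep {ball_in(b4,rmB), robot_in(rmB)}, require {carry(b1,right), robot_in(rmB)}
    → {ball_in(b4,rmB), carry(b1,right), robot_in(rmB)}
  through step 2 (pick(b1,rmB,right)): drop {carry(b1,right)}, keep {ball_in(b4,rmB), robot_in(rmB)}, require {ball_in(b1,rmB), free(right), robot_in(rmB)}
    → {ball_in(b1,rmB), ball_in(b4,rmB), free(right), robot_in(rmB)}
  through step 1 (drop(b4,rmB,left)): drop {ball_in(b4,rmB)}, keep {ball_in(b1,rmB), free(right), robot_in(rmB)}, require {carry(b4,left), robot_in(rmB)}
    → {ball_in(b1,rmB), carry(b4,left), free(right), robot_in(rmB)}

== RESULT ==
["ball_in(b1,rmB)", "carry(b4,left)", "free(right)", "robot_in(rmB)"]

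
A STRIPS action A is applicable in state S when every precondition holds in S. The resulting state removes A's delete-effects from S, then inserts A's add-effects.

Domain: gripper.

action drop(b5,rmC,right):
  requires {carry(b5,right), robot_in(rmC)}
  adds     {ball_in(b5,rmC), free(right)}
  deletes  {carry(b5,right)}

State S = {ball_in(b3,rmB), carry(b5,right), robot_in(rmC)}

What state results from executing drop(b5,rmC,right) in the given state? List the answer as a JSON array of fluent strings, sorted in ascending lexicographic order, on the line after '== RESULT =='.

Progress:
  pre ⊆ S: {carry(b5,right), robot_in(rmC)} ⊆ S  — applicable
  S \ del = {ball_in(b3,rmB), robot_in(rmC)}
  ∪ add   = {ball_in(b3,rmB), ball_in(b5,rmC), free(right), robot_in(rmC)}

== RESULT ==
["ball_in(b3,rmB)", "ball_in(b5,rmC)", "free(right)", "robot_in(rmC)"]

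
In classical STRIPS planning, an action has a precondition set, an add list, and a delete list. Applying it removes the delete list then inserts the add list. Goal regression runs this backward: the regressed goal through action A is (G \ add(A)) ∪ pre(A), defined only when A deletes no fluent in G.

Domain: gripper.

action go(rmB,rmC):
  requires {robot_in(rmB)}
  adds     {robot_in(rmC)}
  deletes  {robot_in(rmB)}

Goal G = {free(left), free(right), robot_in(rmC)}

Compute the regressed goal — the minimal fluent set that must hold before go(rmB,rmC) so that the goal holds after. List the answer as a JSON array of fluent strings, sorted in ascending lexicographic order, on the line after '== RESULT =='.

Compute (G \ add) ∪ pre:
  G ∩ del = {}  (empty — regression defined)
  G \ add = {free(left), free(right), robot_in(rmC)} \ {robot_in(rmC)} = {free(left), free(right)}
  ∪ pre   = {free(left), free(right)} ∪ {robot_in(rmB)}
          = {free(left), free(right), robot_in(rmB)}

== RESULT ==
["free(left)", "free(right)", "robot_in(rmB)"]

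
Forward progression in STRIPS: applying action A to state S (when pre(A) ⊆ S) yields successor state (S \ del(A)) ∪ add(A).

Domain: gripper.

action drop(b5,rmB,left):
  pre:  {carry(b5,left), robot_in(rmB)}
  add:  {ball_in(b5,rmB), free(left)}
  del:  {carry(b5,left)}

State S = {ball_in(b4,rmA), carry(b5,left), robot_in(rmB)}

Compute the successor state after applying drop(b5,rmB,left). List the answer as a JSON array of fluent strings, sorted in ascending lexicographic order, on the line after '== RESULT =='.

Compute (S \ del) ∪ add:
  pre ⊆ S: {carry(b5,left), robot_in(rmB)} ⊆ S  — applicable
  S \ del = {ball_in(b4,rmA), robot_in(rmB)}
  ∪ add   = {ball_in(b4,rmA), ball_in(b5,rmB), free(left), robot_in(rmB)}

== RESULT ==
["ball_in(b4,rmA)", "ball_in(b5,rmB)", "free(left)", "robot_in(rmB)"]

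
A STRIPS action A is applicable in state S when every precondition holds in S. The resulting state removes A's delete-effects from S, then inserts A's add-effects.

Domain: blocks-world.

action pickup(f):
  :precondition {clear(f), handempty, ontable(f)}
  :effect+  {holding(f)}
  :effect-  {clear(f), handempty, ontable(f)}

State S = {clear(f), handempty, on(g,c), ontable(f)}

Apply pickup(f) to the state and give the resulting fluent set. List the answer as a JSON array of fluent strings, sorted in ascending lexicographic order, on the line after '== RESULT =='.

Progress:
  pre ⊆ S: {clear(f), handempty, ontable(f)} ⊆ S  — applicable
  S \ del = {on(g,c)}
  ∪ add   = {holding(f), on(g,c)}

== RESULT ==
["holding(f)", "on(g,c)"]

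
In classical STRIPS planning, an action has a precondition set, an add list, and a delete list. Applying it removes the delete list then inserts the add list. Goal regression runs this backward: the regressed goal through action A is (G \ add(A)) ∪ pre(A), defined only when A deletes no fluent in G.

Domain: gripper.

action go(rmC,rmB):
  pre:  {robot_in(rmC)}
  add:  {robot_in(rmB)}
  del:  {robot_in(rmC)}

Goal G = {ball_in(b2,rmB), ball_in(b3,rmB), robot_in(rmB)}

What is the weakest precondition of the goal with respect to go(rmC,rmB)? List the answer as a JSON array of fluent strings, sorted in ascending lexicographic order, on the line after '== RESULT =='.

Regress:
  G ∩ del = {}  (empty — regression defined)
  G \ add = {ball_in(b2,rmB), ball_in(b3,rmB), robot_in(rmB)} \ {robot_in(rmB)} = {ball_in(b2,rmB), ball_in(b3,rmB)}
  ∪ pre   = {ball_in(b2,rmB), ball_in(b3,rmB)} ∪ {robot_in(rmC)}
          = {ball_in(b2,rmB), ball_in(b3,rmB), robot_in(rmC)}

== RESULT ==
["ball_in(b2,rmB)", "ball_in(b3,rmB)", "robot_in(rmC)"]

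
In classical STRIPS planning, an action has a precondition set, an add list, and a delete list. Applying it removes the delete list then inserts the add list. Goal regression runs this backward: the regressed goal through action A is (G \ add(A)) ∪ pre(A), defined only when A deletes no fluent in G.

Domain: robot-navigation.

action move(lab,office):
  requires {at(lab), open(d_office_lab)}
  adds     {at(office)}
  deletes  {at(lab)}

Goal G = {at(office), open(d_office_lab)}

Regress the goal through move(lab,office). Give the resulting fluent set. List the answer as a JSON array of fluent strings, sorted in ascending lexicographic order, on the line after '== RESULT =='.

Compute (G \ add) ∪ pre:
  G ∩ del = {}  (empty — regression defined)
  G \ add = {at(office), open(d_office_lab)} \ {at(office)} = {open(d_office_lab)}
  ∪ pre   = {open(d_office_lab)} ∪ {at(lab), open(d_office_lab)}
          = {at(lab), open(d_office_lab)}

== RESULT ==
["at(lab)", "open(d_office_lab)"]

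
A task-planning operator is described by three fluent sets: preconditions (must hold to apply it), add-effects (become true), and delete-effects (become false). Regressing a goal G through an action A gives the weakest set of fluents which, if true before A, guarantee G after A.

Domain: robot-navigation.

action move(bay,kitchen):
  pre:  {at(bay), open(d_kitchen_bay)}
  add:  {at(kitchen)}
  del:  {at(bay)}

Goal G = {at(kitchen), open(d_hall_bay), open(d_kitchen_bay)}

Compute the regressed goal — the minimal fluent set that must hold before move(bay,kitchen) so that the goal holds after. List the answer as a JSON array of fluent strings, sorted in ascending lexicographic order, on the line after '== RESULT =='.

Regress:
  G ∩ del = {}  (empty — regression defined)
  G \ add = {at(kitchen), open(d_hall_bay), open(d_kitchen_bay)} \ {at(kitchen)} = {open(d_hall_bay), open(d_kitchen_bay)}
  ∪ pre   = {open(d_hall_bay), open(d_kitchen_bay)} ∪ {at(bay), open(d_kitchen_bay)}
          = {at(bay), open(d_hall_bay), open(d_kitchen_bay)}

== RESULT ==
["at(bay)", "open(d_hall_bay)", "open(d_kitchen_bay)"]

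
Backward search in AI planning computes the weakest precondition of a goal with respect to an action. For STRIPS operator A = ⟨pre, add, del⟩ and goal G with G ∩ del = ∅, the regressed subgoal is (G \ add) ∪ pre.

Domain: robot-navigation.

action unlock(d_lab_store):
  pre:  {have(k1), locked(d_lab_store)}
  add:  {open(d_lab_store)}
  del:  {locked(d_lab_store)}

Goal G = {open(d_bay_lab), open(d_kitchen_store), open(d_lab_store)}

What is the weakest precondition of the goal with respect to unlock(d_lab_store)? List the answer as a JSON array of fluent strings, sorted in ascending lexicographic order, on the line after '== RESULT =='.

Regress:
  G ∩ del = {}  (empty — regression defined)
  G \ add = {open(d_bay_lab), open(d_kitchen_store), open(d_lab_store)} \ {open(d_lab_store)} = {open(d_bay_lab), open(d_kitchen_store)}
  ∪ pre   = {open(d_bay_lab), open(d_kitchen_store)} ∪ {have(k1), locked(d_lab_store)}
          = {have(k1), locked(d_lab_store), open(d_bay_lab), open(d_kitchen_store)}

== RESULT ==
["have(k1)", "locked(d_lab_store)", "open(d_bay_lab)", "open(d_kitchen_store)"]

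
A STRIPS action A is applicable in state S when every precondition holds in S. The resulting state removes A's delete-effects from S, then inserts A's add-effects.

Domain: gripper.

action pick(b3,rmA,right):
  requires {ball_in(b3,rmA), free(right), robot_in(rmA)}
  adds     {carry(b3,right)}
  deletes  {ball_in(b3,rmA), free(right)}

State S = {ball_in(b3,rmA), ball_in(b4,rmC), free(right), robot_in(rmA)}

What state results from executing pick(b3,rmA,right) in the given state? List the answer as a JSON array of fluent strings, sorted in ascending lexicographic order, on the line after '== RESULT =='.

Progress:
  pre ⊆ S: {ball_in(b3,rmA), free(right), robot_in(rmA)} ⊆ S  — applicable
  S \ del = {ball_in(b4,rmC), robot_in(rmA)}
  ∪ add   = {ball_in(b4,rmC), carry(b3,right), robot_in(rmA)}

== RESULT ==
["ball_in(b4,rmC)", "carry(b3,right)", "robot_in(rmA)"]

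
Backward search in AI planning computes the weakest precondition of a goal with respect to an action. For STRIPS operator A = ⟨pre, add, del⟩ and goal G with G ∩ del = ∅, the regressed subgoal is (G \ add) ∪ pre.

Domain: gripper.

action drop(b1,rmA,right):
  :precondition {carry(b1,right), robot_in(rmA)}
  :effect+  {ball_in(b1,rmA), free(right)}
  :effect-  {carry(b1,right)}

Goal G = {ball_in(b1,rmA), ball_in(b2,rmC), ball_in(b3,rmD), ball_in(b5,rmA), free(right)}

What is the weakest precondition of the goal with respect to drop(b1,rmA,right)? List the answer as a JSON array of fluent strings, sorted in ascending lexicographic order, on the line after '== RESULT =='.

Compute (G \ add) ∪ pre:
  G ∩ del = {}  (empty — regression defined)
  G \ add = {ball_in(b1,rmA), ball_in(b2,rmC), ball_in(b3,rmD), ball_in(b5,rmA), free(right)} \ {ball_in(b1,rmA), free(right)} = {ball_in(b2,rmC), ball_in(b3,rmD), ball_in(b5,rmA)}
  ∪ pre   = {ball_in(b2,rmC), ball_in(b3,rmD), ball_in(b5,rmA)} ∪ {carry(b1,right), robot_in(rmA)}
          = {ball_in(b2,rmC), ball_in(b3,rmD), ball_in(b5,rmA), carry(b1,right), robot_in(rmA)}

== RESULT ==
["ball_in(b2,rmC)", "ball_in(b3,rmD)", "ball_in(b5,rmA)", "carry(b1,right)", "robot_in(rmA)"]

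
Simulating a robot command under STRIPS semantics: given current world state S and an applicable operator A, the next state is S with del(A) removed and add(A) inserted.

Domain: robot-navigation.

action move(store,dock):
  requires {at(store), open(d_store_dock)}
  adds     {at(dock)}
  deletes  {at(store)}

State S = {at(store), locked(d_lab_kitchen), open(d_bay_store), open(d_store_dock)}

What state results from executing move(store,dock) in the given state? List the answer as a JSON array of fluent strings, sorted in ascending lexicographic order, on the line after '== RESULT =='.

Progress:
  pre ⊆ S: {at(store), open(d_store_dock)} ⊆ S  — applicable
  S \ del = {locked(d_lab_kitchen), open(d_bay_store), open(d_store_dock)}
  ∪ add   = {at(dock), locked(d_lab_kitchen), open(d_bay_store), open(d_store_dock)}

== RESULT ==
["at(dock)", "locked(d_lab_kitchen)", "open(d_bay_store)", "open(d_store_dock)"]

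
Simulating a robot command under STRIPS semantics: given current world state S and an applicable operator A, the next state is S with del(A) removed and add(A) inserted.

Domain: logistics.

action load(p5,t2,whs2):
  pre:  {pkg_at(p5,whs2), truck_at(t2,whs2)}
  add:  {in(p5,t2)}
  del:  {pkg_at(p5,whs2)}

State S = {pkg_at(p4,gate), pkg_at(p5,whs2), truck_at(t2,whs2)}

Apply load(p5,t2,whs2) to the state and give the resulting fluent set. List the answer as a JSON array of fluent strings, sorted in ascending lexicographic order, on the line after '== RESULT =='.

Progress:
  pre ⊆ S: {pkg_at(p5,whs2), truck_at(t2,whs2)} ⊆ S  — applicable
  S \ del = {pkg_at(p4,gate), truck_at(t2,whs2)}
  ∪ add   = {in(p5,t2), pkg_at(p4,gate), truck_at(t2,whs2)}

== RESULT ==
["in(p5,t2)", "pkg_at(p4,gate)", "truck_at(t2,whs2)"]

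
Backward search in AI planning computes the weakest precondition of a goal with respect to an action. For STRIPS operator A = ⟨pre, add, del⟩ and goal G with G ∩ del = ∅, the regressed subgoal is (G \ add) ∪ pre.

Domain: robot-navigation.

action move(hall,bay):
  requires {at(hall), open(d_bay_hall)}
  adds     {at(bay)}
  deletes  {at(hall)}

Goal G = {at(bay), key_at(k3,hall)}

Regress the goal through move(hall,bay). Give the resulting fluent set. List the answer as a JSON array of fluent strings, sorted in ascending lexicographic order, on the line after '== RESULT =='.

Compute (G \ add) ∪ pre:
  G ∩ del = {}  (empty — regression defined)
  G \ add = {at(bay), key_at(k3,hall)} \ {at(bay)} = {key_at(k3,hall)}
  ∪ pre   = {key_at(k3,hall)} ∪ {at(hall), open(d_bay_hall)}
          = {at(hall), key_at(k3,hall), open(d_bay_hall)}

== RESULT ==
["at(hall)", "key_at(k3,hall)", "open(d_bay_hall)"]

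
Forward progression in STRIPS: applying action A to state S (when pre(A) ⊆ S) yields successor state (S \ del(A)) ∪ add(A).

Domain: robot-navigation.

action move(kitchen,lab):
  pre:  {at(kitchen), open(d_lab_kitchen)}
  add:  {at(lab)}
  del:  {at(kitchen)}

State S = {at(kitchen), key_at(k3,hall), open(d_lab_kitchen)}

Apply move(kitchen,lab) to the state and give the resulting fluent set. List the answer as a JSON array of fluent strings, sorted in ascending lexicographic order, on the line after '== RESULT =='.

Compute (S \ del) ∪ add:
  pre ⊆ S: {at(kitchen), open(d_lab_kitchen)} ⊆ S  — applicable
  S \ del = {key_at(k3,hall), open(d_lab_kitchen)}
  ∪ add   = {at(lab), key_at(k3,hall), open(d_lab_kitchen)}

== RESULT ==
["at(lab)", "key_at(k3,hall)", "open(d_lab_kitchen)"]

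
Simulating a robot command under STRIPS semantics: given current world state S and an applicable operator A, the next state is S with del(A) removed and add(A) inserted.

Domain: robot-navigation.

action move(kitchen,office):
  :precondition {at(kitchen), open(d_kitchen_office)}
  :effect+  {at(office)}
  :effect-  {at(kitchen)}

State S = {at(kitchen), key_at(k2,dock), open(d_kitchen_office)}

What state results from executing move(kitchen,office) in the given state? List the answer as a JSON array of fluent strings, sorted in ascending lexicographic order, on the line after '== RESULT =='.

Compute (S \ del) ∪ add:
  pre ⊆ S: {at(kitchen), open(d_kitchen_office)} ⊆ S  — applicable
  S \ del = {key_at(k2,dock), open(d_kitchen_office)}
  ∪ add   = {at(office), key_at(k2,dock), open(d_kitchen_office)}

== RESULT ==
["at(office)", "key_at(k2,dock)", "open(d_kitchen_office)"]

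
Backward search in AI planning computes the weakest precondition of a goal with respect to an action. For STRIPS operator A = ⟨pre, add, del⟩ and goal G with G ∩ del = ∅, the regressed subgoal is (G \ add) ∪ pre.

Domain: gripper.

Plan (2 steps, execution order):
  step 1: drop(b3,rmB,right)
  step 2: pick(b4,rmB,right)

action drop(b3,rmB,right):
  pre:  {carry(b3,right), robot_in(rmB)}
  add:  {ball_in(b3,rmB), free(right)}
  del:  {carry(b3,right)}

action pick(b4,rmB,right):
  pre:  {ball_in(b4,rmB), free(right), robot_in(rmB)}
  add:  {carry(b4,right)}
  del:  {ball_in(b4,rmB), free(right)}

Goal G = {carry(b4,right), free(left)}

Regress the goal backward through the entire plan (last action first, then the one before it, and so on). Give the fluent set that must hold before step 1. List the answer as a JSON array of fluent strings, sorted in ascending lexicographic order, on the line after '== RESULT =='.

Regress step by step:
  through step 2 (pick(b4,rmB,right)): drop {carry(b4,right)}, keep {free(left)}, require {ball_in(b4,rmB), free(right), robot_in(rmB)}
    → {ball_in(b4,rmB), free(left), free(right), robot_in(rmB)}
  through step 1 (drop(b3,rmB,right)): drop {free(right)}, keep {ball_in(b4,rmB), free(left), robot_in(rmB)}, require {carry(b3,right), robot_in(rmB)}
    → {ball_in(b4,rmB), carry(b3,right), free(left), robot_in(rmB)}

== RESULT ==
["ball_in(b4,rmB)", "carry(b3,right)", "free(left)", "robot_in(rmB)"]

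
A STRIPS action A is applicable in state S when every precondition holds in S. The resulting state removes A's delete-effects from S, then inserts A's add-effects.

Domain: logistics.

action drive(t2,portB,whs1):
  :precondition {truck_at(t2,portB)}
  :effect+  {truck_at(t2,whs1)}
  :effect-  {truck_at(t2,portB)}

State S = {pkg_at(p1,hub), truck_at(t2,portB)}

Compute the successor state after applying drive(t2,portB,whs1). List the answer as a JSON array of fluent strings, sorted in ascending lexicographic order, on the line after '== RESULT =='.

Progress:
  pre ⊆ S: {truck_at(t2,portB)} ⊆ S  — applicable
  S \ del = {pkg_at(p1,hub)}
  ∪ add   = {pkg_at(p1,hub), truck_at(t2,whs1)}

== RESULT ==
["pkg_at(p1,hub)", "truck_at(t2,whs1)"]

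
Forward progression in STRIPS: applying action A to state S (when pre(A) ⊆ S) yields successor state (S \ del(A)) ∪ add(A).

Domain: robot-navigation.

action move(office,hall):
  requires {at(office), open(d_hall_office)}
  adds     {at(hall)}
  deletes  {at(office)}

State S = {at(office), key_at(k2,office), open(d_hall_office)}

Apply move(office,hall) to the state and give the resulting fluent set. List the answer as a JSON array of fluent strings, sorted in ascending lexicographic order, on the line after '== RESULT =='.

Progress:
  pre ⊆ S: {at(office), open(d_hall_office)} ⊆ S  — applicable
  S \ del = {key_at(k2,office), open(d_hall_office)}
  ∪ add   = {at(hall), key_at(k2,office), open(d_hall_office)}

== RESULT ==
["at(hall)", "key_at(k2,office)", "open(d_hall_office)"]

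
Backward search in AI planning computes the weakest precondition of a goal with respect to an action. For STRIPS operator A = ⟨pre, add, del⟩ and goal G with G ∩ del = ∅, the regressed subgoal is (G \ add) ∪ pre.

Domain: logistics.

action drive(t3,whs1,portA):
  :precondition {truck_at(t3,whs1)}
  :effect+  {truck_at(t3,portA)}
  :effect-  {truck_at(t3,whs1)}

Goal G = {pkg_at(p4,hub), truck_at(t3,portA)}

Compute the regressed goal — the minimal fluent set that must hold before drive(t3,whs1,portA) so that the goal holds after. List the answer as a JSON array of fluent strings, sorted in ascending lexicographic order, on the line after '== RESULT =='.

Compute (G \ add) ∪ pre:
  G ∩ del = {}  (empty — regression defined)
  G \ add = {pkg_at(p4,hub), truck_at(t3,portA)} \ {truck_at(t3,portA)} = {pkg_at(p4,hub)}
  ∪ pre   = {pkg_at(p4,hub)} ∪ {truck_at(t3,whs1)}
          = {pkg_at(p4,hub), truck_at(t3,whs1)}

== RESULT ==
["pkg_at(p4,hub)", "truck_at(t3,whs1)"]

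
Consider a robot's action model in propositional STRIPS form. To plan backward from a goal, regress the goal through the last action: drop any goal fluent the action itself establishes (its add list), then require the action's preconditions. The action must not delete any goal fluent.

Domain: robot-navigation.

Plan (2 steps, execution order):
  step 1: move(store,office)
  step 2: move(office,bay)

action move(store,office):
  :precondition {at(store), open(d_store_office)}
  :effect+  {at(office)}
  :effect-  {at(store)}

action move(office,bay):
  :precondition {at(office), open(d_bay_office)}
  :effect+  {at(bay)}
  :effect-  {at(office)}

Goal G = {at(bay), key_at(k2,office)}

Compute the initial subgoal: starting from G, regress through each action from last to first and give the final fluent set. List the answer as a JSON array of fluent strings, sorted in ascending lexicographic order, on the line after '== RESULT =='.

Work backward from the goal:
  through step 2 (move(office,bay)): drop {at(bay)}, keep {key_at(k2,office)}, require {at(office), open(d_bay_office)}
    → {at(office), key_at(k2,office), open(d_bay_office)}
  through step 1 (move(store,office)): drop {at(office)}, keep {key_at(k2,office), open(d_bay_office)}, require {at(store), open(d_store_office)}
    → {at(store), key_at(k2,office), open(d_bay_office), open(d_store_office)}

== RESULT ==
["at(store)", "key_at(k2,office)", "open(d_bay_office)", "open(d_store_office)"]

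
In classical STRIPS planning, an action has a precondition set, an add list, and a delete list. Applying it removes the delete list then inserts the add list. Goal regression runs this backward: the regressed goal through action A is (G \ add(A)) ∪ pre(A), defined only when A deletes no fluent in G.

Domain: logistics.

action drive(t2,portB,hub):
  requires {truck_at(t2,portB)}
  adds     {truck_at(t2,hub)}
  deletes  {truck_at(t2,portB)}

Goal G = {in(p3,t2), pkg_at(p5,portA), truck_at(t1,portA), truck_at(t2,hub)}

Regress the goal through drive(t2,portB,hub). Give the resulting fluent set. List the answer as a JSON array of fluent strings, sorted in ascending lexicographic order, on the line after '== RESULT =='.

Compute (G \ add) ∪ pre:
  G ∩ del = {}  (empty — regression defined)
  G \ add = {in(p3,t2), pkg_at(p5,portA), truck_at(t1,portA), truck_at(t2,hub)} \ {truck_at(t2,hub)} = {in(p3,t2), pkg_at(p5,portA), truck_at(t1,portA)}
  ∪ pre   = {in(p3,t2), pkg_at(p5,portA), truck_at(t1,portA)} ∪ {truck_at(t2,portB)}
          = {in(p3,t2), pkg_at(p5,portA), truck_at(t1,portA), truck_at(t2,portB)}

== RESULT ==
["in(p3,t2)", "pkg_at(p5,portA)", "truck_at(t1,portA)", "truck_at(t2,portB)"]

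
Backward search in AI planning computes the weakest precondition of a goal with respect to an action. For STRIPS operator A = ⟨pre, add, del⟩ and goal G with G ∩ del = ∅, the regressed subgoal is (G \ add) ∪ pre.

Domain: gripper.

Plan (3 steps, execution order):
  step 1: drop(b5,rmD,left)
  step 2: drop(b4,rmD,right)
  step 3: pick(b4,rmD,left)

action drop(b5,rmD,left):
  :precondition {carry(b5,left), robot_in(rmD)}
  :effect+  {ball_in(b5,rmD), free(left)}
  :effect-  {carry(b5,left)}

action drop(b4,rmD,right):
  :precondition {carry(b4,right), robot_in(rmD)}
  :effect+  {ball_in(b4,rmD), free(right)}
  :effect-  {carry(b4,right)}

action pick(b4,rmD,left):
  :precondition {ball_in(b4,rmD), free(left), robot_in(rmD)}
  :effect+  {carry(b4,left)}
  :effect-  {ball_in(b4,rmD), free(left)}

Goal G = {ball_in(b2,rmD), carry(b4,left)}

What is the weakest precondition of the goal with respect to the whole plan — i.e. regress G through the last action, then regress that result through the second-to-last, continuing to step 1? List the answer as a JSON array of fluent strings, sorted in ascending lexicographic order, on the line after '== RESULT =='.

Work backward from the goal:
  through step 3 (pick(b4,rmD,left)): drop {carry(b4,left)}, keep {ball_in(b2,rmD)}, require {ball_in(b4,rmD), free(left), robot_in(rmD)}
    → {ball_in(b2,rmD), ball_in(b4,rmD), free(left), robot_in(rmD)}
  through step 2 (drop(b4,rmD,right)): drop {ball_in(b4,rmD)}, keep {ball_in(b2,rmD), free(left), robot_in(rmD)}, require {carry(b4,right), robot_in(rmD)}
    → {ball_in(b2,rmD), carry(b4,right), free(left), robot_in(rmD)}
  through step 1 (drop(b5,rmD,left)): drop {free(left)}, keep {ball_in(b2,rmD), carry(b4,right), robot_in(rmD)}, require {carry(b5,left), robot_in(rmD)}
    → {ball_in(b2,rmD), carry(b4,right), carry(b5,left), robot_in(rmD)}

== RESULT ==
["ball_in(b2,rmD)", "carry(b4,right)", "carry(b5,left)", "robot_in(rmD)"]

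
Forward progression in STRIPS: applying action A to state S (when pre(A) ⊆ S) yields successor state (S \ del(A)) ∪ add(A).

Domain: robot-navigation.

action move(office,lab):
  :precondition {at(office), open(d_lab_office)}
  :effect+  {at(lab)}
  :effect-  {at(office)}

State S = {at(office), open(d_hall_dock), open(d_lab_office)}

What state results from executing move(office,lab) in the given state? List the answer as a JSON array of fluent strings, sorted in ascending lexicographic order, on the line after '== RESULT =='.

Progress:
  pre ⊆ S: {at(office), open(d_lab_office)} ⊆ S  — applicable
  S \ del = {open(d_hall_dock), open(d_lab_office)}
  ∪ add   = {at(lab), open(d_hall_dock), open(d_lab_office)}

== RESULT ==
["at(lab)", "open(d_hall_dock)", "open(d_lab_office)"]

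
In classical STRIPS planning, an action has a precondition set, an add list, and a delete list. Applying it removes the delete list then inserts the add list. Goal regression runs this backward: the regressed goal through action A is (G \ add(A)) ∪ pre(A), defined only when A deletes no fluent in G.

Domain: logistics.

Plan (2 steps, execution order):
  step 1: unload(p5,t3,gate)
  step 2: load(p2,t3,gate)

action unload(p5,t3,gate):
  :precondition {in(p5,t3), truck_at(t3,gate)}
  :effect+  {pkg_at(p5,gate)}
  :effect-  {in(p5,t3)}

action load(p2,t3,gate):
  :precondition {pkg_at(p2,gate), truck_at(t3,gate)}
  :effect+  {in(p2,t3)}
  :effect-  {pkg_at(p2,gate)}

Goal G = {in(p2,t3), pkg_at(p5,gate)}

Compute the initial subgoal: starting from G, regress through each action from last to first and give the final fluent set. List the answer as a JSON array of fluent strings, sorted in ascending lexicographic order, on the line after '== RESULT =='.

Regress step by step:
  through step 2 (load(p2,t3,gate)): drop {in(p2,t3)}, keep {pkg_at(p5,gate)}, require {pkg_at(p2,gate), truck_at(t3,gate)}
    → {pkg_at(p2,gate), pkg_at(p5,gate), truck_at(t3,gate)}
  through step 1 (unload(p5,t3,gate)): drop {pkg_at(p5,gate)}, keep {pkg_at(p2,gate), truck_at(t3,gate)}, require {in(p5,t3), truck_at(t3,gate)}
    → {in(p5,t3), pkg_at(p2,gate), truck_at(t3,gate)}

== RESULT ==
["in(p5,t3)", "pkg_at(p2,gate)", "truck_at(t3,gate)"]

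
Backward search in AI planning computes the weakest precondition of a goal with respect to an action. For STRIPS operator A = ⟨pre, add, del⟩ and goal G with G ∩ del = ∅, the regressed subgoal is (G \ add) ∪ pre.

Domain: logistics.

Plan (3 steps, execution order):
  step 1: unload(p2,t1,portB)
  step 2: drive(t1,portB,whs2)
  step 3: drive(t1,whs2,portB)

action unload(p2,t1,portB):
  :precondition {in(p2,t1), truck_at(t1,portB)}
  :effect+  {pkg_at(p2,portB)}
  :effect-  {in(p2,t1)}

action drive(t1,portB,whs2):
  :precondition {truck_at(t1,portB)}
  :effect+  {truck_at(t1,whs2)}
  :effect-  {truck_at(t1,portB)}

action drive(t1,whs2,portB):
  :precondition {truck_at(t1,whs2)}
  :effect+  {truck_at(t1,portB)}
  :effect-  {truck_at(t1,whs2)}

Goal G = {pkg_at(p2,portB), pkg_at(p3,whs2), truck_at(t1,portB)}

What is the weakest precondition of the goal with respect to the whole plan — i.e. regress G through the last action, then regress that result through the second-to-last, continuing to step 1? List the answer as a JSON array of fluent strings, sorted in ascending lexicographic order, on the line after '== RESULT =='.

Work backward from the goal:
  through step 3 (drive(t1,whs2,portB)): drop {truck_at(t1,portB)}, keep {pkg_at(p2,portB), pkg_at(p3,whs2)}, require {truck_at(t1,whs2)}
    → {pkg_at(p2,portB), pkg_at(p3,whs2), truck_at(t1,whs2)}
  through step 2 (drive(t1,portB,whs2)): drop {truck_at(t1,whs2)}, keep {pkg_at(p2,portB), pkg_at(p3,whs2)}, require {truck_at(t1,portB)}
    → {pkg_at(p2,portB), pkg_at(p3,whs2), truck_at(t1,portB)}
  through step 1 (unload(p2,t1,portB)): drop {pkg_at(p2,portB)}, keep {pkg_at(p3,whs2), truck_at(t1,portB)}, require {in(p2,t1), truck_at(t1,portB)}
    → {in(p2,t1), pkg_at(p3,whs2), truck_at(t1,portB)}

== RESULT ==
["in(p2,t1)", "pkg_at(p3,whs2)", "truck_at(t1,portB)"]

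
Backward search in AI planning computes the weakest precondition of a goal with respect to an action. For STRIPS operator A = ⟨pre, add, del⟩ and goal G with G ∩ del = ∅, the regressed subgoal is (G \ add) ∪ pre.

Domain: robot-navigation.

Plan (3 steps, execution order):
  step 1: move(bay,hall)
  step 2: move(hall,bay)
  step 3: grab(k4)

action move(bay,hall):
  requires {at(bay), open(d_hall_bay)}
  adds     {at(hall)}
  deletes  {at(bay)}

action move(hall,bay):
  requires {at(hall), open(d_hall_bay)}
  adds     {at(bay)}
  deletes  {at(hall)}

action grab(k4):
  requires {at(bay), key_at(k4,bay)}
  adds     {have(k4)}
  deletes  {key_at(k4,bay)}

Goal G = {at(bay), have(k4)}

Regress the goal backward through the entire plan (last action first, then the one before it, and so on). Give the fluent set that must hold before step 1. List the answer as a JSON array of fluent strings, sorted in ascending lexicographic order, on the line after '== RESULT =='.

Work backward from the goal:
  through step 3 (grab(k4)): drop {have(k4)}, keep {at(bay)}, require {at(bay), key_at(k4,bay)}
    → {at(bay), key_at(k4,bay)}
  through step 2 (move(hall,bay)): drop {at(bay)}, keep {key_at(k4,bay)}, require {at(hall), open(d_hall_bay)}
    → {at(hall), key_at(k4,bay), open(d_hall_bay)}
  through step 1 (move(bay,hall)): drop {at(hall)}, keep {key_at(k4,bay), open(d_hall_bay)}, require {at(bay), open(d_hall_bay)}
    → {at(bay), key_at(k4,bay), open(d_hall_bay)}

== RESULT ==
["at(bay)", "key_at(k4,bay)", "open(d_hall_bay)"]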